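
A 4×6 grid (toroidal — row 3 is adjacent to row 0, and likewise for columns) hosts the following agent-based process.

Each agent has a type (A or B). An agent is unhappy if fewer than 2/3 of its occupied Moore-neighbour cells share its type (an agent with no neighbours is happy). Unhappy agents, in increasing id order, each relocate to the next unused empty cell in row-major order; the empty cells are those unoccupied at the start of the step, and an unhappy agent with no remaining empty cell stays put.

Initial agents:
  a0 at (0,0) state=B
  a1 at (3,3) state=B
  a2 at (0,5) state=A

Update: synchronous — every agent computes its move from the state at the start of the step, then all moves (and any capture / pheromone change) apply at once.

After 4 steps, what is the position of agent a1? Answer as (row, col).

(0, 3)

t=1: a0@(0,1):B a1@(3,3):B a2@(0,2):A
t=2: a0@(0,0):B a1@(0,3):B a2@(0,4):A
t=3: a0@(0,0):B a1@(0,1):B a2@(0,2):A
t=4: a0@(0,0):B a1@(0,3):B a2@(0,4):A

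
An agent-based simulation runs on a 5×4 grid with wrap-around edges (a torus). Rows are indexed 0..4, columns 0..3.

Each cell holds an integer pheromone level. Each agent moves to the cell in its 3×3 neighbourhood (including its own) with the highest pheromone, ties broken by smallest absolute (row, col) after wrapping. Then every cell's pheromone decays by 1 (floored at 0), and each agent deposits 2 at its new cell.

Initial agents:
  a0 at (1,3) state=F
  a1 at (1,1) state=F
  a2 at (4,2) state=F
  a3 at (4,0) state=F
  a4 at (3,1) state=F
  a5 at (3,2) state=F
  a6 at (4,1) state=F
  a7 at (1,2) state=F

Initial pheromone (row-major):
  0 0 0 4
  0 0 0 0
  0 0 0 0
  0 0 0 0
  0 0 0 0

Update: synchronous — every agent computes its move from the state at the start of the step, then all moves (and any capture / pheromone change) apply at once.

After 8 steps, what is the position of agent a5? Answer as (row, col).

(2, 0)

t=1: a0@(0,3) a1@(0,0) a2@(0,3) a3@(0,3) a4@(2,0) a5@(2,1) a6@(0,0) a7@(0,3) | pheromone: 4 0 0 11 / 0 0 0 0 / 2 2 0 0 / 0 0 0 0 / 0 0 0 0
t=2: a0@(0,3) a1@(0,3) a2@(0,3) a3@(0,3) a4@(2,0) a5@(2,0) a6@(0,3) a7@(0,3) | pheromone: 3 0 0 22 / 0 0 0 0 / 5 1 0 0 / 0 0 0 0 / 0 0 0 0
t=3: a0@(0,3) a1@(0,3) a2@(0,3) a3@(0,3) a4@(2,0) a5@(2,0) a6@(0,3) a7@(0,3) | pheromone: 2 0 0 33 / 0 0 0 0 / 8 0 0 0 / 0 0 0 0 / 0 0 0 0
t=4: a0@(0,3) a1@(0,3) a2@(0,3) a3@(0,3) a4@(2,0) a5@(2,0) a6@(0,3) a7@(0,3) | pheromone: 1 0 0 44 / 0 0 0 0 / 11 0 0 0 / 0 0 0 0 / 0 0 0 0
t=5: a0@(0,3) a1@(0,3) a2@(0,3) a3@(0,3) a4@(2,0) a5@(2,0) a6@(0,3) a7@(0,3) | pheromone: 0 0 0 55 / 0 0 0 0 / 14 0 0 0 / 0 0 0 0 / 0 0 0 0
t=6: a0@(0,3) a1@(0,3) a2@(0,3) a3@(0,3) a4@(2,0) a5@(2,0) a6@(0,3) a7@(0,3) | pheromone: 0 0 0 66 / 0 0 0 0 / 17 0 0 0 / 0 0 0 0 / 0 0 0 0
t=7: a0@(0,3) a1@(0,3) a2@(0,3) a3@(0,3) a4@(2,0) a5@(2,0) a6@(0,3) a7@(0,3) | pheromone: 0 0 0 77 / 0 0 0 0 / 20 0 0 0 / 0 0 0 0 / 0 0 0 0
t=8: a0@(0,3) a1@(0,3) a2@(0,3) a3@(0,3) a4@(2,0) a5@(2,0) a6@(0,3) a7@(0,3) | pheromone: 0 0 0 88 / 0 0 0 0 / 23 0 0 0 / 0 0 0 0 / 0 0 0 0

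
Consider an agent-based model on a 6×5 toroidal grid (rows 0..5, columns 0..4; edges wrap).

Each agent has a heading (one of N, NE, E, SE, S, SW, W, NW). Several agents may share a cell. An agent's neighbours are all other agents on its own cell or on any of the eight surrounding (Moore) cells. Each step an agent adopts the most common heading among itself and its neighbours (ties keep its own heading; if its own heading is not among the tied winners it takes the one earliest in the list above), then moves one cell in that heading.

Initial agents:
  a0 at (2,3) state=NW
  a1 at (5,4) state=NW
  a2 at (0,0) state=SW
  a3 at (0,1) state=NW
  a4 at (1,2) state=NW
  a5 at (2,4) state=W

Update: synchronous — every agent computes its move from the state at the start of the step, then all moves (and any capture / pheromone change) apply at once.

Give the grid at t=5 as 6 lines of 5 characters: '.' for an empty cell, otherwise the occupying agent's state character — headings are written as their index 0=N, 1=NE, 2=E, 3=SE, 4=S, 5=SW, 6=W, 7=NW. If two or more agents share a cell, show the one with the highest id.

....7
77...
..7..
...7.
.....
.....

t=1: a0@(1,2):NW a1@(4,3):NW a2@(5,4):NW a3@(5,0):NW a4@(0,1):NW a5@(2,3):W
t=2: a0@(0,1):NW a1@(3,2):NW a2@(4,3):NW a3@(4,4):NW a4@(5,0):NW a5@(2,2):W
t=3: a0@(5,0):NW a1@(2,1):NW a2@(3,2):NW a3@(3,3):NW a4@(4,4):NW a5@(2,1):W
t=4: a0@(4,4):NW a1@(1,0):NW a2@(2,1):NW a3@(2,2):NW a4@(3,3):NW a5@(1,0):NW
t=5: a0@(3,3):NW a1@(0,4):NW a2@(1,0):NW a3@(1,1):NW a4@(2,2):NW a5@(0,4):NW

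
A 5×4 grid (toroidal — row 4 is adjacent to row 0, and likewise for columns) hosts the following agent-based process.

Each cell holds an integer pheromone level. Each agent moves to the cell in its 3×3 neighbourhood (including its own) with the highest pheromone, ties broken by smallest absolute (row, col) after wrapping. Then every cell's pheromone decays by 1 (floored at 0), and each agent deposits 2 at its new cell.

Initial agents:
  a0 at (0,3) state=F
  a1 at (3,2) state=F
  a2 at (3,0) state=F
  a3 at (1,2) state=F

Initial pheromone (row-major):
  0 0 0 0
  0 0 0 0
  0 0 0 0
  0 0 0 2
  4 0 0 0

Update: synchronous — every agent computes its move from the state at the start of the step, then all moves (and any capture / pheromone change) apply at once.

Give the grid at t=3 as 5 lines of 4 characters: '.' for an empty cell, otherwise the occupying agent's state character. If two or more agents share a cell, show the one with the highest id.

....
....
....
....
F...

t=1: a0@(4,0) a1@(3,3) a2@(4,0) a3@(0,1) | pheromone: 0 2 0 0 / 0 0 0 0 / 0 0 0 0 / 0 0 0 3 / 7 0 0 0
t=2: a0@(4,0) a1@(4,0) a2@(4,0) a3@(4,0) | pheromone: 0 1 0 0 / 0 0 0 0 / 0 0 0 0 / 0 0 0 2 / 14 0 0 0
t=3: a0@(4,0) a1@(4,0) a2@(4,0) a3@(4,0) | pheromone: 0 0 0 0 / 0 0 0 0 / 0 0 0 0 / 0 0 0 1 / 21 0 0 0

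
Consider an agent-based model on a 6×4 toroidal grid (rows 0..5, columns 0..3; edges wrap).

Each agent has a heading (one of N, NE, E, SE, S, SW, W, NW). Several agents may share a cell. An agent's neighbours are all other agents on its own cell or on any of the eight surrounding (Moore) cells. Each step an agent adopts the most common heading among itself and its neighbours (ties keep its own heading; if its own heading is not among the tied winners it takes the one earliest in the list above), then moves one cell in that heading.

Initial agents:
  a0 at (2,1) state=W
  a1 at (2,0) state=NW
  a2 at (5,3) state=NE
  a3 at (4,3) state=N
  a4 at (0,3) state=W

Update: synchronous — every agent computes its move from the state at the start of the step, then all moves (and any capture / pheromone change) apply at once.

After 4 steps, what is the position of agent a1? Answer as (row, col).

(1, 0)

t=1: a0@(2,0):W a1@(1,3):NW a2@(4,0):NE a3@(3,3):N a4@(0,2):W
t=2: a0@(2,3):W a1@(1,2):W a2@(3,1):NE a3@(2,3):N a4@(0,1):W
t=3: a0@(2,2):W a1@(1,1):W a2@(2,2):NE a3@(2,2):W a4@(0,0):W
t=4: a0@(2,1):W a1@(1,0):W a2@(2,1):W a3@(2,1):W a4@(0,3):W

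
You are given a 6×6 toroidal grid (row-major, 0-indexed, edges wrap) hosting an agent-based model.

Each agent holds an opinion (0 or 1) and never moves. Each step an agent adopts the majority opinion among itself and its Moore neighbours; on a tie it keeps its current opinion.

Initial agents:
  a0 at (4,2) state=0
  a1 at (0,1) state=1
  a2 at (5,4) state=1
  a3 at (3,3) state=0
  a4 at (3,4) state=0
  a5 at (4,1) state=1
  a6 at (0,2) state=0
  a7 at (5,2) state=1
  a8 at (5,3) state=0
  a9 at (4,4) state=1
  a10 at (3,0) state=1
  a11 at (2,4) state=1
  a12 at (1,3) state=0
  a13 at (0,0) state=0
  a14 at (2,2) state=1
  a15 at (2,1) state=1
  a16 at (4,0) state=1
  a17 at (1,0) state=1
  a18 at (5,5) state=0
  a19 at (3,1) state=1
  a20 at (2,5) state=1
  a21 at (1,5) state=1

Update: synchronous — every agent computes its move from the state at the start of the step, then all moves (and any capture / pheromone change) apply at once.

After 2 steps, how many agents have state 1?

t=1: a0@(4,2):0 a1@(0,1):1 a2@(5,4):1 a3@(3,3):0 a4@(3,4):1 a5@(4,1):1 a6@(0,2):0 a7@(5,2):1 a8@(5,3):0 a9@(4,4):0 a10@(3,0):1 a11@(2,4):1 a12@(1,3):0 a13@(0,0):1 a14@(2,2):1 a15@(2,1):1 a16@(4,0):1 a17@(1,0):1 a18@(5,5):1 a19@(3,1):1 a20@(2,5):1 a21@(1,5):1
t=2: (unchanged — steady state)

16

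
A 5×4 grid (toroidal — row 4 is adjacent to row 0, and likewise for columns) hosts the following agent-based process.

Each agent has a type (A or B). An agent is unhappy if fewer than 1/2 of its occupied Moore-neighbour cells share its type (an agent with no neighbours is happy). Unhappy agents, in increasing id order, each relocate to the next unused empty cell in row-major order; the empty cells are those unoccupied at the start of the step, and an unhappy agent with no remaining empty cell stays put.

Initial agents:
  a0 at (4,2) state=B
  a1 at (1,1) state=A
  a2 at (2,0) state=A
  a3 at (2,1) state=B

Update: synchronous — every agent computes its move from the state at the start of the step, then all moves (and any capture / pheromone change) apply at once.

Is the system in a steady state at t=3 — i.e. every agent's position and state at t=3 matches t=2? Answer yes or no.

yes

t=1: a0@(4,2):B a1@(1,1):A a2@(2,0):A a3@(0,0):B
t=2: a0@(4,2):B a1@(1,1):A a2@(2,0):A a3@(0,1):B
t=3: (unchanged — steady state)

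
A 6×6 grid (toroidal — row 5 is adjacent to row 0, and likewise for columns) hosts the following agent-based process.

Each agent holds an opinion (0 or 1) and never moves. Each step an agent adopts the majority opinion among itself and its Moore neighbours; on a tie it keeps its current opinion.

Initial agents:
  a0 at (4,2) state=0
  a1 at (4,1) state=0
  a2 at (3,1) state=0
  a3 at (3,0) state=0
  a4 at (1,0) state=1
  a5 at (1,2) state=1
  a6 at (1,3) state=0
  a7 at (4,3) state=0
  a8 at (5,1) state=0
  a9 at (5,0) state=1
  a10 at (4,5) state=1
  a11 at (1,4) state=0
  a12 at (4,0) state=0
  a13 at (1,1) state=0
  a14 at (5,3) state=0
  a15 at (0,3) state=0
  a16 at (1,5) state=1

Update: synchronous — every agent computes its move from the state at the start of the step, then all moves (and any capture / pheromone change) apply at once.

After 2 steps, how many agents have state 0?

t=1: a0@(4,2):0 a1@(4,1):0 a2@(3,1):0 a3@(3,0):0 a4@(1,0):1 a5@(1,2):0 a6@(1,3):0 a7@(4,3):0 a8@(5,1):0 a9@(5,0):0 a10@(4,5):1 a11@(1,4):0 a12@(4,0):0 a13@(1,1):1 a14@(5,3):0 a15@(0,3):0 a16@(1,5):1
t=2: a0@(4,2):0 a1@(4,1):0 a2@(3,1):0 a3@(3,0):0 a4@(1,0):1 a5@(1,2):0 a6@(1,3):0 a7@(4,3):0 a8@(5,1):0 a9@(5,0):0 a10@(4,5):0 a11@(1,4):0 a12@(4,0):0 a13@(1,1):1 a14@(5,3):0 a15@(0,3):0 a16@(1,5):1

14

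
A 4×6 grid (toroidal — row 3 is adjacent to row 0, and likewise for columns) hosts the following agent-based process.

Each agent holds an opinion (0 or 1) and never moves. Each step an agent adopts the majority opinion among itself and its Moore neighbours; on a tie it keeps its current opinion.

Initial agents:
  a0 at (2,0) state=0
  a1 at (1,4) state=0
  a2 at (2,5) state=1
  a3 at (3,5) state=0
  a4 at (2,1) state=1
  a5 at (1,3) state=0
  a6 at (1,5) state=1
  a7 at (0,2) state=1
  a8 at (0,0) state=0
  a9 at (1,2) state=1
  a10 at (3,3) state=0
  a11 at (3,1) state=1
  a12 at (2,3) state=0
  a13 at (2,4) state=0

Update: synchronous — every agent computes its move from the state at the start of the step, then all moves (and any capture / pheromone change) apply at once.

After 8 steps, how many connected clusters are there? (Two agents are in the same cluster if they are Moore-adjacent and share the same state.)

t=1: a0@(2,0):1 a1@(1,4):0 a2@(2,5):0 a3@(3,5):0 a4@(2,1):1 a5@(1,3):0 a6@(1,5):0 a7@(0,2):1 a8@(0,0):0 a9@(1,2):1 a10@(3,3):0 a11@(3,1):1 a12@(2,3):0 a13@(2,4):0
t=2: (unchanged — steady state)

2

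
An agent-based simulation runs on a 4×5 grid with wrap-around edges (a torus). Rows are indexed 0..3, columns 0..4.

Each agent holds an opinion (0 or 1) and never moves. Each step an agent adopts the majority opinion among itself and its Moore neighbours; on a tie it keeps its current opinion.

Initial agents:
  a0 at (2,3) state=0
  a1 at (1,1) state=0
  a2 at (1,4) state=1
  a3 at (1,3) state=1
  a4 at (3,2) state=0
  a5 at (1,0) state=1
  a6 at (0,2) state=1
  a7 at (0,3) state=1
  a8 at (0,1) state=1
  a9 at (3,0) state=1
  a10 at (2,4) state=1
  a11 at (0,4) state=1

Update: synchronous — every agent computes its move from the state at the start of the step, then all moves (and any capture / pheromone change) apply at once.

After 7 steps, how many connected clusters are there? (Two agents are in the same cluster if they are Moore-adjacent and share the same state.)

t=1: a0@(2,3):1 a1@(1,1):1 a2@(1,4):1 a3@(1,3):1 a4@(3,2):1 a5@(1,0):1 a6@(0,2):1 a7@(0,3):1 a8@(0,1):1 a9@(3,0):1 a10@(2,4):1 a11@(0,4):1
t=2: (unchanged — steady state)

1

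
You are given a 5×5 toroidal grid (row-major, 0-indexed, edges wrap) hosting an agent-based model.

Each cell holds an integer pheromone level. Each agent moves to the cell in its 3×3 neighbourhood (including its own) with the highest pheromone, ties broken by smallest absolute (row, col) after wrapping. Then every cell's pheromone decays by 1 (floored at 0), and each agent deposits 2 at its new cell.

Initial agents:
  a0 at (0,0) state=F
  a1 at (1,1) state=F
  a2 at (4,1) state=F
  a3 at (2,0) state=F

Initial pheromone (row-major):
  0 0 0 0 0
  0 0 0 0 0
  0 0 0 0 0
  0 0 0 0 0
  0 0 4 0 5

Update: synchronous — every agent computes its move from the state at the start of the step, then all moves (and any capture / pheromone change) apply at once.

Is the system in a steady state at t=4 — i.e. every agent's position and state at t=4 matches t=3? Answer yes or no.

yes

t=1: a0@(4,4) a1@(0,0) a2@(4,2) a3@(1,0) | pheromone: 2 0 0 0 0 / 2 0 0 0 0 / 0 0 0 0 0 / 0 0 0 0 0 / 0 0 5 0 6
t=2: a0@(4,4) a1@(4,4) a2@(4,2) a3@(0,0) | pheromone: 3 0 0 0 0 / 1 0 0 0 0 / 0 0 0 0 0 / 0 0 0 0 0 / 0 0 6 0 9
t=3: a0@(4,4) a1@(4,4) a2@(4,2) a3@(4,4) | pheromone: 2 0 0 0 0 / 0 0 0 0 0 / 0 0 0 0 0 / 0 0 0 0 0 / 0 0 7 0 14
t=4: a0@(4,4) a1@(4,4) a2@(4,2) a3@(4,4) | pheromone: 1 0 0 0 0 / 0 0 0 0 0 / 0 0 0 0 0 / 0 0 0 0 0 / 0 0 8 0 19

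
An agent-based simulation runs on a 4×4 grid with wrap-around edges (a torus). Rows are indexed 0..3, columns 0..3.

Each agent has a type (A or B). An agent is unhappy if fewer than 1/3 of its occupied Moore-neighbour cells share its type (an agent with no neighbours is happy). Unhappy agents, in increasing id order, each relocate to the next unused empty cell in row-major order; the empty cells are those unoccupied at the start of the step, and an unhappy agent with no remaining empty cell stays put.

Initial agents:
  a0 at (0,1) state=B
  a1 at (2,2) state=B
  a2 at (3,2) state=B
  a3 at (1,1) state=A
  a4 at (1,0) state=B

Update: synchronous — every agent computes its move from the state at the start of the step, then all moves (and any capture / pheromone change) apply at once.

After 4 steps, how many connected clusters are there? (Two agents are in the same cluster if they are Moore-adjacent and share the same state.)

t=1: a0@(0,1):B a1@(2,2):B a2@(3,2):B a3@(0,0):A a4@(1,0):B
t=2: a0@(0,1):B a1@(2,2):B a2@(3,2):B a3@(0,2):A a4@(1,0):B
t=3: a0@(0,1):B a1@(2,2):B a2@(3,2):B a3@(0,0):A a4@(1,0):B
t=4: a0@(0,1):B a1@(2,2):B a2@(3,2):B a3@(0,2):A a4@(1,0):B

2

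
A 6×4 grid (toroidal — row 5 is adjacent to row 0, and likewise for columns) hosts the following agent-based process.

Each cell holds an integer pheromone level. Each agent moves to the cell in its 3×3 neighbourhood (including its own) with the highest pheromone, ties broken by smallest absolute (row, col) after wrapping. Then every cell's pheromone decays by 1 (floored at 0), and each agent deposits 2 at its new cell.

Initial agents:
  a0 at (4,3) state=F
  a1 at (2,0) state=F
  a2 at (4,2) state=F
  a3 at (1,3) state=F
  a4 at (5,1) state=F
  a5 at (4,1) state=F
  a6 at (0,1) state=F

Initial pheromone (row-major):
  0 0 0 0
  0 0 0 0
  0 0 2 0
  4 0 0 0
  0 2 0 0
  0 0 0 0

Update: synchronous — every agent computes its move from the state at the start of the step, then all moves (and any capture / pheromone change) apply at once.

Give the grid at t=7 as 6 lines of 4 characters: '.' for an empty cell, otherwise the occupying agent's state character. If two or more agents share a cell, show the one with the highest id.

t=1: a0@(3,0) a1@(3,0) a2@(4,1) a3@(2,2) a4@(4,1) a5@(3,0) a6@(0,0) | pheromone: 2 0 0 0 / 0 0 0 0 / 0 0 3 0 / 9 0 0 0 / 0 5 0 0 / 0 0 0 0
t=2: a0@(3,0) a1@(3,0) a2@(3,0) a3@(2,2) a4@(3,0) a5@(3,0) a6@(0,0) | pheromone: 3 0 0 0 / 0 0 0 0 / 0 0 4 0 / 18 0 0 0 / 0 4 0 0 / 0 0 0 0
t=3: a0@(3,0) a1@(3,0) a2@(3,0) a3@(2,2) a4@(3,0) a5@(3,0) a6@(0,0) | pheromone: 4 0 0 0 / 0 0 0 0 / 0 0 5 0 / 27 0 0 0 / 0 3 0 0 / 0 0 0 0
t=4: a0@(3,0) a1@(3,0) a2@(3,0) a3@(2,2) a4@(3,0) a5@(3,0) a6@(0,0) | pheromone: 5 0 0 0 / 0 0 0 0 / 0 0 6 0 / 36 0 0 0 / 0 2 0 0 / 0 0 0 0
t=5: a0@(3,0) a1@(3,0) a2@(3,0) a3@(2,2) a4@(3,0) a5@(3,0) a6@(0,0) | pheromone: 6 0 0 0 / 0 0 0 0 / 0 0 7 0 / 45 0 0 0 / 0 1 0 0 / 0 0 0 0
t=6: a0@(3,0) a1@(3,0) a2@(3,0) a3@(2,2) a4@(3,0) a5@(3,0) a6@(0,0) | pheromone: 7 0 0 0 / 0 0 0 0 / 0 0 8 0 / 54 0 0 0 / 0 0 0 0 / 0 0 0 0
t=7: a0@(3,0) a1@(3,0) a2@(3,0) a3@(2,2) a4@(3,0) a5@(3,0) a6@(0,0) | pheromone: 8 0 0 0 / 0 0 0 0 / 0 0 9 0 / 63 0 0 0 / 0 0 0 0 / 0 0 0 0

F...
....
..F.
F...
....
....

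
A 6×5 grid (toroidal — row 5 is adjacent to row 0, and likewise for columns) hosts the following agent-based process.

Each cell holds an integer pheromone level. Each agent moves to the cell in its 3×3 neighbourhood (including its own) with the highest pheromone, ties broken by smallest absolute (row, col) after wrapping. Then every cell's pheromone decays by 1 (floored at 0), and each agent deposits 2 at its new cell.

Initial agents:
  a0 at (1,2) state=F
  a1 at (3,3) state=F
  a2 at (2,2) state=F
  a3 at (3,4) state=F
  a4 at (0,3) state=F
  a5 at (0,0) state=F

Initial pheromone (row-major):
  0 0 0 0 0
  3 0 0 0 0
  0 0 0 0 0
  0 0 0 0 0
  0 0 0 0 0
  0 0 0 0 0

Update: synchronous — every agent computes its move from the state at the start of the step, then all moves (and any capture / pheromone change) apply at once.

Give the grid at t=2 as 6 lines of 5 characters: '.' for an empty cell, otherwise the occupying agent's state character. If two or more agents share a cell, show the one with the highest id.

t=1: a0@(0,1) a1@(2,2) a2@(1,1) a3@(2,0) a4@(0,2) a5@(1,0) | pheromone: 0 2 2 0 0 / 4 2 0 0 0 / 2 0 2 0 0 / 0 0 0 0 0 / 0 0 0 0 0 / 0 0 0 0 0
t=2: a0@(1,0) a1@(1,1) a2@(1,0) a3@(1,0) a4@(0,1) a5@(1,0) | pheromone: 0 3 1 0 0 / 11 3 0 0 0 / 1 0 1 0 0 / 0 0 0 0 0 / 0 0 0 0 0 / 0 0 0 0 0

.F...
FF...
.....
.....
.....
.....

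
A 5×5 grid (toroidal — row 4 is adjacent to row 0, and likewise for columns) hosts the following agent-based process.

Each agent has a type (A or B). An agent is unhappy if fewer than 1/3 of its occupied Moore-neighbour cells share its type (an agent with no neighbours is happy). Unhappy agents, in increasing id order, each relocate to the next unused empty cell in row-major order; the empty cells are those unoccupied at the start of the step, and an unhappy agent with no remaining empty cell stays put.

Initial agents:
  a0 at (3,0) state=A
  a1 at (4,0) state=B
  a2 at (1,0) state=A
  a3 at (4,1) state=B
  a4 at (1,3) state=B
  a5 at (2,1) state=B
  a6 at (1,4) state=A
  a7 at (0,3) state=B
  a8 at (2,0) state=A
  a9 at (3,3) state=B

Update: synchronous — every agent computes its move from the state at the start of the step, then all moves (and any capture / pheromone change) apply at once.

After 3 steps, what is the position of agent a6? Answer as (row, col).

t=1: a0@(0,0):A a1@(4,0):B a2@(1,0):A a3@(4,1):B a4@(1,3):B a5@(0,1):B a6@(1,4):A a7@(0,3):B a8@(2,0):A a9@(3,3):B
t=2: (unchanged — steady state)

(1, 4)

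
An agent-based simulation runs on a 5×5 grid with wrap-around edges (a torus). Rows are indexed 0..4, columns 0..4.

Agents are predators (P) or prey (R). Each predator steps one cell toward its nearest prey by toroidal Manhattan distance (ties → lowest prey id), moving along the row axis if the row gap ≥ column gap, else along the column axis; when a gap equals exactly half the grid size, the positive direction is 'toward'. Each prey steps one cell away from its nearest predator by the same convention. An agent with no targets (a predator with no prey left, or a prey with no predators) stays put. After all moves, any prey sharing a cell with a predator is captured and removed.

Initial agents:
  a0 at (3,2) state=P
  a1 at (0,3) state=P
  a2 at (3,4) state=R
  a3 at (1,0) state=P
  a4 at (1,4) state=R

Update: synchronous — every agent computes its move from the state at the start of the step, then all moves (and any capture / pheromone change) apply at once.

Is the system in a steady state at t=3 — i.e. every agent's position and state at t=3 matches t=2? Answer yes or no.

t=1: a0@(3,3):P a1@(1,3):P a2@(3,0):R a3@(1,4):P
t=2: a0@(3,4):P a1@(2,3):P a2@(3,1):R a3@(2,4):P
t=3: a0@(3,0):P a1@(2,2):P a2@(3,2):R a3@(2,0):P

no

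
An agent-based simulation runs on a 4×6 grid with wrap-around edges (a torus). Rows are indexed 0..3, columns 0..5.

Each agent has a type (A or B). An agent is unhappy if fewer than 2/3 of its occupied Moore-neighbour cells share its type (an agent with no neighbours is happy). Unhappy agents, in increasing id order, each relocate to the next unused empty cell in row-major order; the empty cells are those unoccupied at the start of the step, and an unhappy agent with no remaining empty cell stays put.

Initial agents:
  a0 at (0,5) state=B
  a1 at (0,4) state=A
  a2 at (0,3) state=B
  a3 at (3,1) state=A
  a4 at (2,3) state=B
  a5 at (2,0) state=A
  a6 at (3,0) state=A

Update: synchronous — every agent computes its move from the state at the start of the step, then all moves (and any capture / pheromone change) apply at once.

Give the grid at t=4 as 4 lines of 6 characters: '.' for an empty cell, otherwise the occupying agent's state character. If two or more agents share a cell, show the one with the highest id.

...BAB
A..BA.
A.....
......

t=1: a0@(0,0):B a1@(0,1):A a2@(0,2):B a3@(3,1):A a4@(2,3):B a5@(2,0):A a6@(3,0):A
t=2: a0@(0,3):B a1@(0,4):A a2@(0,5):B a3@(1,0):A a4@(2,3):B a5@(2,0):A a6@(3,0):A
t=3: a0@(0,0):B a1@(0,1):A a2@(0,2):B a3@(1,1):A a4@(2,3):B a5@(2,0):A a6@(1,2):A
t=4: a0@(0,3):B a1@(0,4):A a2@(0,5):B a3@(1,0):A a4@(1,3):B a5@(2,0):A a6@(1,4):A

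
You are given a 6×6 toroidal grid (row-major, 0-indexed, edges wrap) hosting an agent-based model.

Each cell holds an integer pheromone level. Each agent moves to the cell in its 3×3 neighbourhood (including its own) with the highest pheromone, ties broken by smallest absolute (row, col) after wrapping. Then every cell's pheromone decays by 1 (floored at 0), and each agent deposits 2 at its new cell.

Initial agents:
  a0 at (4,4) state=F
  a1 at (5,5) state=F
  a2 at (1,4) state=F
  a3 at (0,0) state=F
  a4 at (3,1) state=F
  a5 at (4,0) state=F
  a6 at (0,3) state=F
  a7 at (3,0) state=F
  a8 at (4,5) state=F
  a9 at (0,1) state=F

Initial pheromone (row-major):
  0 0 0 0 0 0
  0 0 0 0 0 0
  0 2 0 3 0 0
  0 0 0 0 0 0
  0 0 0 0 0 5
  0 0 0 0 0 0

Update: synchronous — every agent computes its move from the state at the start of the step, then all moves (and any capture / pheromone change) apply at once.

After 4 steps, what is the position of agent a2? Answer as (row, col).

(2, 3)

t=1: a0@(4,5) a1@(4,5) a2@(2,3) a3@(0,0) a4@(2,1) a5@(4,5) a6@(0,2) a7@(4,5) a8@(4,5) a9@(0,0) | pheromone: 4 0 2 0 0 0 / 0 0 0 0 0 0 / 0 3 0 4 0 0 / 0 0 0 0 0 0 / 0 0 0 0 0 14 / 0 0 0 0 0 0
t=2: a0@(4,5) a1@(4,5) a2@(2,3) a3@(0,0) a4@(2,1) a5@(4,5) a6@(0,2) a7@(4,5) a8@(4,5) a9@(0,0) | pheromone: 7 0 3 0 0 0 / 0 0 0 0 0 0 / 0 4 0 5 0 0 / 0 0 0 0 0 0 / 0 0 0 0 0 23 / 0 0 0 0 0 0
t=3: a0@(4,5) a1@(4,5) a2@(2,3) a3@(0,0) a4@(2,1) a5@(4,5) a6@(0,2) a7@(4,5) a8@(4,5) a9@(0,0) | pheromone: 10 0 4 0 0 0 / 0 0 0 0 0 0 / 0 5 0 6 0 0 / 0 0 0 0 0 0 / 0 0 0 0 0 32 / 0 0 0 0 0 0
t=4: a0@(4,5) a1@(4,5) a2@(2,3) a3@(0,0) a4@(2,1) a5@(4,5) a6@(0,2) a7@(4,5) a8@(4,5) a9@(0,0) | pheromone: 13 0 5 0 0 0 / 0 0 0 0 0 0 / 0 6 0 7 0 0 / 0 0 0 0 0 0 / 0 0 0 0 0 41 / 0 0 0 0 0 0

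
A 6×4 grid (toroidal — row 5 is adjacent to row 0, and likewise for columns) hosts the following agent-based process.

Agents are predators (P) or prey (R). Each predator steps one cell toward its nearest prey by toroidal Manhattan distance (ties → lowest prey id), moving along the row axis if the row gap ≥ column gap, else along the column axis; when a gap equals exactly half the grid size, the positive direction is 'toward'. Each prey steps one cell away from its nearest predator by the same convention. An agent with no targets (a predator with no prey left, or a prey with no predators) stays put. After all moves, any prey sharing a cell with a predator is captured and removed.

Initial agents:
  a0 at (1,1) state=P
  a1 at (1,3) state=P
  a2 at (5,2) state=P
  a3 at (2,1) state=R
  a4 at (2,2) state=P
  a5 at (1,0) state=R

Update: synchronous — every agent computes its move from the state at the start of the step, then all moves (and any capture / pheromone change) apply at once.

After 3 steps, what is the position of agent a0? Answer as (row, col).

(4, 1)

t=1: a0@(2,1):P a1@(1,0):P a2@(0,2):P a3@(3,1):R a4@(2,1):P a5@(1,3):R
t=2: a0@(3,1):P a1@(1,3):P a2@(1,2):P a3@(4,1):R a4@(3,1):P
t=3: a0@(4,1):P a1@(2,3):P a2@(2,2):P a3@(5,1):R a4@(4,1):P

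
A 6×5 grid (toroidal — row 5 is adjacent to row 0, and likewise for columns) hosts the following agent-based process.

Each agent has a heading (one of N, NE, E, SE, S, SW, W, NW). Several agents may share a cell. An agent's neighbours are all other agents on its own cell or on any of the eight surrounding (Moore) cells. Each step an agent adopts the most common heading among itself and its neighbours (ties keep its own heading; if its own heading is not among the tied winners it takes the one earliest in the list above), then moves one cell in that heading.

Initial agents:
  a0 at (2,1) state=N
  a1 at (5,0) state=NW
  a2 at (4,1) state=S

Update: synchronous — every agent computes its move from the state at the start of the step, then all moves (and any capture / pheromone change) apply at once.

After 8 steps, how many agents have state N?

t=1: a0@(1,1):N a1@(4,4):NW a2@(5,1):S
t=2: a0@(0,1):N a1@(3,3):NW a2@(0,1):S
t=3: a0@(5,1):N a1@(2,2):NW a2@(1,1):S
t=4: a0@(4,1):N a1@(1,1):NW a2@(2,1):S
t=5: a0@(3,1):N a1@(0,0):NW a2@(3,1):S
t=6: a0@(2,1):N a1@(5,4):NW a2@(4,1):S
t=7: a0@(1,1):N a1@(4,3):NW a2@(5,1):S
t=8: a0@(0,1):N a1@(3,2):NW a2@(0,1):S

1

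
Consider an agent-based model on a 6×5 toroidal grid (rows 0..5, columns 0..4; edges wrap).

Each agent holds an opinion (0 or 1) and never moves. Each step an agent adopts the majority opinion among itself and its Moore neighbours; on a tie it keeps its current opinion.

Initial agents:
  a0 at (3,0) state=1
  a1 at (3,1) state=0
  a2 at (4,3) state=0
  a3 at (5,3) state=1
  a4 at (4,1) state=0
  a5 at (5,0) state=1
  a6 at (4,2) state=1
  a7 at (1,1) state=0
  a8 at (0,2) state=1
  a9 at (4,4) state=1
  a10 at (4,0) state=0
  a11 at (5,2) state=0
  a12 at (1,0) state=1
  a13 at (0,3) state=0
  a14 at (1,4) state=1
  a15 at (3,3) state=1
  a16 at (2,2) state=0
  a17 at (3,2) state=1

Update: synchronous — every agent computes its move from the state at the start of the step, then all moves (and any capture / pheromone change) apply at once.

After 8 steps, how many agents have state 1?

t=1: a0@(3,0):0 a1@(3,1):0 a2@(4,3):1 a3@(5,3):1 a4@(4,1):0 a5@(5,0):1 a6@(4,2):1 a7@(1,1):0 a8@(0,2):0 a9@(4,4):1 a10@(4,0):0 a11@(5,2):0 a12@(1,0):1 a13@(0,3):1 a14@(1,4):1 a15@(3,3):1 a16@(2,2):0 a17@(3,2):0
t=2: a0@(3,0):0 a1@(3,1):0 a2@(4,3):1 a3@(5,3):1 a4@(4,1):0 a5@(5,0):1 a6@(4,2):1 a7@(1,1):0 a8@(0,2):0 a9@(4,4):1 a10@(4,0):0 a11@(5,2):1 a12@(1,0):1 a13@(0,3):1 a14@(1,4):1 a15@(3,3):1 a16@(2,2):0 a17@(3,2):0
t=3: a0@(3,0):0 a1@(3,1):0 a2@(4,3):1 a3@(5,3):1 a4@(4,1):0 a5@(5,0):1 a6@(4,2):1 a7@(1,1):0 a8@(0,2):1 a9@(4,4):1 a10@(4,0):0 a11@(5,2):1 a12@(1,0):1 a13@(0,3):1 a14@(1,4):1 a15@(3,3):1 a16@(2,2):0 a17@(3,2):0
t=4: (unchanged — steady state)

11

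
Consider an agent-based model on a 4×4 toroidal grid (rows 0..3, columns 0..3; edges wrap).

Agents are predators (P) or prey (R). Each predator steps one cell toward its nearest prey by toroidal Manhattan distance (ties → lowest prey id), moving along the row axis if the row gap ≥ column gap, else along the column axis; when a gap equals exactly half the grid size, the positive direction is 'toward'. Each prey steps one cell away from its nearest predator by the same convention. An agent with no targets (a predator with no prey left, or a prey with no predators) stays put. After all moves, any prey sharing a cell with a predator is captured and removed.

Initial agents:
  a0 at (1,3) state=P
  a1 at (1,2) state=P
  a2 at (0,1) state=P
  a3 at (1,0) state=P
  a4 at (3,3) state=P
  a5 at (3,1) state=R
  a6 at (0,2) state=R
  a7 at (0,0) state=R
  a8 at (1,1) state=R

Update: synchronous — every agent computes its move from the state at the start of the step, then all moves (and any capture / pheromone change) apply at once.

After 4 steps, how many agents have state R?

t=1: a0@(0,3):P a1@(0,2):P a2@(3,1):P a3@(0,0):P a4@(3,0):P a5@(2,1):R a6@(3,2):R a8@(1,0):R
t=2: a0@(3,3):P a1@(3,2):P a2@(2,1):P a3@(1,0):P a4@(2,0):P a5@(1,1):R a6@(2,2):R
t=3: a0@(2,3):P a1@(2,2):P a2@(1,1):P a3@(1,1):P a4@(1,0):P a5@(0,1):R a6@(1,2):R
t=4: a0@(1,3):P a1@(1,2):P a2@(0,1):P a3@(0,1):P a4@(0,0):P a5@(3,1):R a6@(0,2):R

2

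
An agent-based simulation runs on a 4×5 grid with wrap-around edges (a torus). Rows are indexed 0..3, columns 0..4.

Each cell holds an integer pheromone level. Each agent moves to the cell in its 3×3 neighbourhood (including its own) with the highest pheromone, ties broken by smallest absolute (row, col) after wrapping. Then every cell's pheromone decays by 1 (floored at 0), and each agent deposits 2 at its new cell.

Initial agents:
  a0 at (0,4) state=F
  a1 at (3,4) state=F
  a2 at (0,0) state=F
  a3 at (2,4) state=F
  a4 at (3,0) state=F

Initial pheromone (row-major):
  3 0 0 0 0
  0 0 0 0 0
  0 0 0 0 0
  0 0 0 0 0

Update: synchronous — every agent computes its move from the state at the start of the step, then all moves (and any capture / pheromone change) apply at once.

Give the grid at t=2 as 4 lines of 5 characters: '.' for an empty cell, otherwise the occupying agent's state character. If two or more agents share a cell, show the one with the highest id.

t=1: a0@(0,0) a1@(0,0) a2@(0,0) a3@(1,0) a4@(0,0) | pheromone: 10 0 0 0 0 / 2 0 0 0 0 / 0 0 0 0 0 / 0 0 0 0 0
t=2: a0@(0,0) a1@(0,0) a2@(0,0) a3@(0,0) a4@(0,0) | pheromone: 19 0 0 0 0 / 1 0 0 0 0 / 0 0 0 0 0 / 0 0 0 0 0

F....
.....
.....
.....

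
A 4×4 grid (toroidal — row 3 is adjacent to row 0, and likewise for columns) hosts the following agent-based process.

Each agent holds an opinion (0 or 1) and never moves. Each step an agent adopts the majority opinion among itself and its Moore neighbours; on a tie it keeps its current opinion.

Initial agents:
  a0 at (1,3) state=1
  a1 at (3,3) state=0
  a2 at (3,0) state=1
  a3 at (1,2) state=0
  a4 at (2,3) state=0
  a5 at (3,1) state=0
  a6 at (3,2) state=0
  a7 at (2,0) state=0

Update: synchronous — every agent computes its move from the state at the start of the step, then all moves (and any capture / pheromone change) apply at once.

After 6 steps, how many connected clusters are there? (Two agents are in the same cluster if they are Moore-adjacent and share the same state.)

t=1: a0@(1,3):0 a1@(3,3):0 a2@(3,0):0 a3@(1,2):0 a4@(2,3):0 a5@(3,1):0 a6@(3,2):0 a7@(2,0):0
t=2: (unchanged — steady state)

1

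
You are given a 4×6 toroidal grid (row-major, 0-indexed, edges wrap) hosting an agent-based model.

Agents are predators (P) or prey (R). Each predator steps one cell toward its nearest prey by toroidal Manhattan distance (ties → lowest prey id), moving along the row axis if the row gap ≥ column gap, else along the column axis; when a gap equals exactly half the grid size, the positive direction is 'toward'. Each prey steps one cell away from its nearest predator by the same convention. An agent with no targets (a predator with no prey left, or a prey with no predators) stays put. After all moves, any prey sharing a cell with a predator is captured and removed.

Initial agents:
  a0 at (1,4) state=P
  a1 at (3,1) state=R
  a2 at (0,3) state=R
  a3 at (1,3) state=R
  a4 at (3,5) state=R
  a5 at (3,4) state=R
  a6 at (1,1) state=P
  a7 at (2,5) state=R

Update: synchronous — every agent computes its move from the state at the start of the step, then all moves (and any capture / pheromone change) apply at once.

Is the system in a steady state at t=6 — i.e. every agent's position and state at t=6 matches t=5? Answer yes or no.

t=1: a0@(1,3):P a2@(3,3):R a3@(1,2):R a4@(2,5):R a5@(2,4):R a6@(2,1):P a7@(3,5):R
t=2: a0@(1,2):P a2@(2,3):R a4@(2,4):R a5@(3,4):R a6@(1,1):P a7@(3,4):R
t=3: a0@(2,2):P a2@(3,3):R a4@(2,5):R a5@(2,4):R a6@(1,2):P a7@(2,4):R
t=4: a0@(3,2):P a2@(0,3):R a4@(2,4):R a5@(2,5):R a6@(2,2):P a7@(2,5):R
t=5: a0@(0,2):P a2@(1,3):R a4@(2,5):R a5@(2,4):R a6@(2,3):P a7@(2,4):R
t=6: a0@(1,2):P a2@(0,3):R a4@(2,0):R a5@(2,5):R a6@(1,3):P a7@(2,5):R

no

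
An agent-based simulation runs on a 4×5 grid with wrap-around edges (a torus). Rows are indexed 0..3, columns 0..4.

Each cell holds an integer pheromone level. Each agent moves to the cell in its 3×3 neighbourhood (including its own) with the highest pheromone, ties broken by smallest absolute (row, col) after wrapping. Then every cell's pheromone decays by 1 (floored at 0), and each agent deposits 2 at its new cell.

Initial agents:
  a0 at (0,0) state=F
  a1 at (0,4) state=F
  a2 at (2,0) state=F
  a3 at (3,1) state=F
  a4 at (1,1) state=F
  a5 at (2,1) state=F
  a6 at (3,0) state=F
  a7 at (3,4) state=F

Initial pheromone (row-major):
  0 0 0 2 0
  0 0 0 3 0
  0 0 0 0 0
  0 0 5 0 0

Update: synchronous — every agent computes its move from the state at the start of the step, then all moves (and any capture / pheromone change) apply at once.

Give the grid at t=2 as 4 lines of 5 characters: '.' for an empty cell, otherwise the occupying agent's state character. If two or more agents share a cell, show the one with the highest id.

t=1: a0@(0,0) a1@(1,3) a2@(1,0) a3@(3,2) a4@(0,0) a5@(3,2) a6@(0,0) a7@(0,3) | pheromone: 6 0 0 3 0 / 2 0 0 4 0 / 0 0 0 0 0 / 0 0 8 0 0
t=2: a0@(0,0) a1@(1,3) a2@(0,0) a3@(3,2) a4@(0,0) a5@(3,2) a6@(0,0) a7@(3,2) | pheromone: 13 0 0 2 0 / 1 0 0 5 0 / 0 0 0 0 0 / 0 0 13 0 0

F....
...F.
.....
..F..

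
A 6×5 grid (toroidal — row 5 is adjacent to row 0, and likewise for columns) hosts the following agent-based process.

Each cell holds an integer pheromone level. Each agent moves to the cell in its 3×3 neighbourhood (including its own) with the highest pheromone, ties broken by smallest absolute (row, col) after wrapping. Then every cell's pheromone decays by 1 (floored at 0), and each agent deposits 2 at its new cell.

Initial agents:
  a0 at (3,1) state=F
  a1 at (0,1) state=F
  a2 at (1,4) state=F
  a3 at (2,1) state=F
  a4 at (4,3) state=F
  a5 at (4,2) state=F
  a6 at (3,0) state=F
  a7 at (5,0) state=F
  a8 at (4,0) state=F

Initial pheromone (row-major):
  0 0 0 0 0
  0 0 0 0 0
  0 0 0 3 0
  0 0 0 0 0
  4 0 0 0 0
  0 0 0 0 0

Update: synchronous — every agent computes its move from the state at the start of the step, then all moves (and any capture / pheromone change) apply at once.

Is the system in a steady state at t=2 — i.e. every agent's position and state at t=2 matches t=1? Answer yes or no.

t=1: a0@(4,0) a1@(0,0) a2@(2,3) a3@(1,0) a4@(3,2) a5@(3,1) a6@(4,0) a7@(4,0) a8@(4,0) | pheromone: 2 0 0 0 0 / 2 0 0 0 0 / 0 0 0 4 0 / 0 2 2 0 0 / 11 0 0 0 0 / 0 0 0 0 0
t=2: a0@(4,0) a1@(0,0) a2@(2,3) a3@(0,0) a4@(2,3) a5@(4,0) a6@(4,0) a7@(4,0) a8@(4,0) | pheromone: 5 0 0 0 0 / 1 0 0 0 0 / 0 0 0 7 0 / 0 1 1 0 0 / 20 0 0 0 0 / 0 0 0 0 0

no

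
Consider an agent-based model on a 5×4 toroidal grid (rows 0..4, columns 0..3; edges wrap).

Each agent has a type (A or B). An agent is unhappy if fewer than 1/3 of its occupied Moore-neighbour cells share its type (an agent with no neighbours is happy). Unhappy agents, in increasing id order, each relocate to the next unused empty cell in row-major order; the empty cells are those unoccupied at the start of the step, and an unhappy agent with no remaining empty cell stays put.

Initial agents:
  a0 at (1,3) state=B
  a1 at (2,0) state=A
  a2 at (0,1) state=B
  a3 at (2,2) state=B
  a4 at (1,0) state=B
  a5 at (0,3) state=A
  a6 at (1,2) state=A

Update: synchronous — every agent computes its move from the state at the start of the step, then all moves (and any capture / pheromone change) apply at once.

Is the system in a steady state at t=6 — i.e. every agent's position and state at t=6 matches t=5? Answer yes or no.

no

t=1: a0@(1,3):B a1@(0,0):A a2@(0,1):B a3@(2,2):B a4@(1,0):B a5@(0,3):A a6@(0,2):A
t=2: a0@(1,3):B a1@(1,1):A a2@(0,1):B a3@(2,2):B a4@(1,0):B a5@(0,3):A a6@(0,2):A
t=3: a0@(1,3):B a1@(0,0):A a2@(0,1):B a3@(2,2):B a4@(1,0):B a5@(0,3):A a6@(0,2):A
t=4: a0@(1,3):B a1@(1,1):A a2@(0,1):B a3@(2,2):B a4@(1,0):B a5@(0,3):A a6@(0,2):A
t=5: a0@(1,3):B a1@(0,0):A a2@(0,1):B a3@(2,2):B a4@(1,0):B a5@(0,3):A a6@(0,2):A
t=6: a0@(1,3):B a1@(1,1):A a2@(0,1):B a3@(2,2):B a4@(1,0):B a5@(0,3):A a6@(0,2):A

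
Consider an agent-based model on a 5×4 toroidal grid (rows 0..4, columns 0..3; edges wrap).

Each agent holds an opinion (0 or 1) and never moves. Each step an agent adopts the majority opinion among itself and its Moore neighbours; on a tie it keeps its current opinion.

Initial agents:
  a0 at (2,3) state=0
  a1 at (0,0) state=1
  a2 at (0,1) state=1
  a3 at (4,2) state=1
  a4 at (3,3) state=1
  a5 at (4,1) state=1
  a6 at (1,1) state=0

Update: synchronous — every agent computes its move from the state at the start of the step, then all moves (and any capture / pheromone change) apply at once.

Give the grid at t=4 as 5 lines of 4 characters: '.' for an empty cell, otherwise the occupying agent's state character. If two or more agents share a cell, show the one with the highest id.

t=1: a0@(2,3):0 a1@(0,0):1 a2@(0,1):1 a3@(4,2):1 a4@(3,3):1 a5@(4,1):1 a6@(1,1):1
t=2: (unchanged — steady state)

11..
.1..
...0
...1
.11.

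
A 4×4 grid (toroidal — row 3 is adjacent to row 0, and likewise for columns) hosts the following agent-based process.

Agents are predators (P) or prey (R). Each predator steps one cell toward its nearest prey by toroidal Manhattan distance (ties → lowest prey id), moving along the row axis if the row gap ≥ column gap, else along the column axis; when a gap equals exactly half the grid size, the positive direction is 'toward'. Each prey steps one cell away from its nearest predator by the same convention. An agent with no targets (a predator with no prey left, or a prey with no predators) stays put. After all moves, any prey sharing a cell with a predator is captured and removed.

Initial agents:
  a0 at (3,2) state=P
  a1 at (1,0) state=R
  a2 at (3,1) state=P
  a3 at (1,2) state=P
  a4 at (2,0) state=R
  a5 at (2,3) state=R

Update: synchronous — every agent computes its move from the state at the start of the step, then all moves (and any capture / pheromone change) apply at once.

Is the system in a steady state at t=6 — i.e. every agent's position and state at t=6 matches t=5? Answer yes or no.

t=1: a0@(2,2):P a2@(2,1):P a3@(1,3):P a4@(1,0):R
t=2: a0@(2,3):P a2@(1,1):P a3@(1,0):P
t=3: (unchanged — steady state)

yes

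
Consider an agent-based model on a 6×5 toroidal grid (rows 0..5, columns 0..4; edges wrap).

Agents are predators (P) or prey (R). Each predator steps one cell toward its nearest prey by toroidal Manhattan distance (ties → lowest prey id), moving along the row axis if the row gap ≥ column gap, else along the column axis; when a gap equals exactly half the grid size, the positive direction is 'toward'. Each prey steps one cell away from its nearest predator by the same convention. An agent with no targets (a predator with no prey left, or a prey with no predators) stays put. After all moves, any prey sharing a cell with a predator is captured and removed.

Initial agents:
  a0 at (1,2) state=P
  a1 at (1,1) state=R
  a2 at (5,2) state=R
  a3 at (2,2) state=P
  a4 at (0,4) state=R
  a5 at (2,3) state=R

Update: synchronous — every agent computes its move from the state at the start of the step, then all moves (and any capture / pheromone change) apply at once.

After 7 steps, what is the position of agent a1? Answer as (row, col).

t=1: a0@(1,1):P a1@(1,0):R a2@(4,2):R a3@(2,3):P a4@(0,0):R a5@(2,4):R
t=2: a0@(1,0):P a1@(1,4):R a2@(5,2):R a3@(2,4):P a4@(5,0):R a5@(2,0):R
t=3: a0@(1,4):P a1@(1,3):R a2@(4,2):R a3@(1,4):P a4@(4,0):R a5@(3,0):R
t=4: a0@(1,3):P a1@(1,2):R a2@(3,2):R a3@(1,3):P a4@(3,0):R a5@(4,0):R
t=5: a0@(1,2):P a1@(1,1):R a2@(4,2):R a3@(1,2):P a4@(4,0):R a5@(3,0):R
t=6: a0@(1,1):P a1@(1,0):R a2@(3,2):R a3@(1,1):P a4@(3,0):R a5@(4,0):R
t=7: a0@(1,0):P a1@(1,4):R a2@(4,2):R a3@(1,0):P a4@(4,0):R a5@(3,0):R

(1, 4)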